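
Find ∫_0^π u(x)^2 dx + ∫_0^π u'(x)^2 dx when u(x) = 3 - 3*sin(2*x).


||u||_{H^1(0,π)}^2 = 63*π/2

u'(x) = -6*cos(2*x).
Expand u² and (u')² and integrate term by term on (0, π), using: for integers n ≥ 1, ∫_0^π sin²(nx) dx = ∫_0^π cos²(nx) dx = π/2; for n ≠ n', ∫_0^π sin(nx)sin(n'x) dx = ∫_0^π cos(nx)cos(n'x) dx = 0; and by product-to-sum, ∫_0^π sin(nx)cos(n'x) dx = ½∫_0^π [sin((n+n')x) + sin((n−n')x)] dx, which is 0 when n+n' is even and 2n/(n²−n'²) when n+n' is odd (it need not vanish on (0, π)). For the constant mode: ∫_0^π 1 dx = π, ∫_0^π cos(nx) dx = 0, ∫_0^π sin(nx) dx = (1−(−1)^n)/n.
  u² squared terms: (3)²·∫1 dx = 9·π = 9*π;  (-3)²·∫sin(2x)² dx = 9·π/2 = 9*π/2.
  u² cross terms: 2·(3)·(-3)·∫1·sin(2x) dx = -18·(0) = 0.
  So ∫_0^π u² dx = 9*π + 9*π/2 + 0 = 27*π/2.
  (u')² squared terms: (-6)²·∫cos(2x)² dx = 36·π/2 = 18*π.
  So ∫_0^π (u')² dx = 18*π.
||u||_{H^1}^2 = (27*π/2) + (18*π) = 63*π/2.


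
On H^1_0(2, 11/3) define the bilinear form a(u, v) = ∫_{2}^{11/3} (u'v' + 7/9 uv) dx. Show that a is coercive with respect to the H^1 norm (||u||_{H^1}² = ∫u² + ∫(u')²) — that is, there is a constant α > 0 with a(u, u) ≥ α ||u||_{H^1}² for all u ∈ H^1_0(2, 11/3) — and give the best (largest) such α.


α = (175 + 81*π^2)/(9*(25 + 9*π^2))

Coercivity of a(·,·) on H^1_0(2, 11/3) means a(u, u) ≥ α ||u||_{H^1}² for every u ∈ H^1_0.
The interval has length L = 5/3, and Poincaré/coercivity depend only on L. Here a(u, u) = ∫(u')² + (7/9)·∫u².
Here 0 < c = 7/9 < 1. The condition a(u,u) ≥ α||u||_{H^1}² reads (1−α)∫(u')² ≥ (α−c)∫u². Any admissible α is ≤ 1 (rapidly oscillating u have ∫u²/∫(u')² → 0), and α = 1 would force 0 ≥ (1−c)∫u², impossible since c < 1; so 1−α > 0. By the sharp Poincaré inequality on H^1_0 of an interval of length L, ∫(u')² ≥ (π/L)²∫u² with equality for the first sine mode sin(π(x−x₀)/L) (x₀ the left endpoint), so the inequality holds for all u iff (1−α)(π/L)² ≥ α − c, i.e. α ≤ ((π/L)² + c)/((π/L)² + 1) = (1 + c(L/π)²)/(1 + (L/π)²). With (π/L)² = 9*π^2/25 and c = 7/9, the largest admissible constant is α = ((π/L)² + c)/((π/L)² + 1).
Simplifying, α = (175 + 81*π^2)/(9*(25 + 9*π^2)).


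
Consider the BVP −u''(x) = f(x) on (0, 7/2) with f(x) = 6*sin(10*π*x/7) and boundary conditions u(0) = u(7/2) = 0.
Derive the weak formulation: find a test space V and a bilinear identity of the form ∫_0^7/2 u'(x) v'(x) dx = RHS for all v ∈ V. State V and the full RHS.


V = H^1_0(0, 7/2) (so v(0) = v(7/2) = 0); weak form: ∫_0^7/2 u'v' dx = ∫_0^7/2 (6*sin(10*π*x/7)) v dx for all v ∈ V.

Multiply both sides by a test function v and integrate from 0 to 7/2:
  ∫_0^7/2 −u''(x) v(x) dx = ∫_0^7/2 f(x) v(x) dx.
Integrate the LHS by parts once:
  ∫_0^7/2 −u'' v dx = −[u'(x) v(x)]_0^7/2 + ∫_0^7/2 u'(x) v'(x) dx.
Thus ∫_0^7/2 u'(x) v'(x) dx = ∫_0^7/2 f(x) v(x) dx + [u'(x) v(x)]_0^7/2.
Choose V so that boundary terms are either known or forced to vanish.
u is Dirichlet: u(0) = u(7/2) = 0. Let V = H^1_0(0, 7/2); then v(0) = v(7/2) = 0, and [u' v]_0^7/2 = 0.
Weak formulation: find u (satisfying any essential BC) such that ∫_0^7/2 u'(x) v'(x) dx = ∫_0^7/2 f v dx for all v ∈ V.
Substituting f(x) = 6*sin(10*π*x/7), the right-hand side is ∫_0^7/2 (6*sin(10*π*x/7)) v dx.


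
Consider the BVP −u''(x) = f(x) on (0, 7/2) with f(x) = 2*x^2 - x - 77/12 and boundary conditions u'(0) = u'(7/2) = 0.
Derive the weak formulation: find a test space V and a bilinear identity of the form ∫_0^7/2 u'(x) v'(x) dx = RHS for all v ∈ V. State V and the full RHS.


V = H^1(0, 7/2) (no boundary constraint on v; u is determined up to an additive constant); weak form: ∫_0^7/2 u'v' dx = ∫_0^7/2 (2*x^2 - x - 77/12) v dx for all v ∈ V.

Multiply both sides by a test function v and integrate from 0 to 7/2:
  ∫_0^7/2 −u''(x) v(x) dx = ∫_0^7/2 f(x) v(x) dx.
Integrate the LHS by parts once:
  ∫_0^7/2 −u'' v dx = −[u'(x) v(x)]_0^7/2 + ∫_0^7/2 u'(x) v'(x) dx.
Thus ∫_0^7/2 u'(x) v'(x) dx = ∫_0^7/2 f(x) v(x) dx + [u'(x) v(x)]_0^7/2.
Choose V so that boundary terms are either known or forced to vanish.
u has homogeneous Neumann: u'(0) = u'(7/2) = 0. So [u' v]_0^7/2 = 0·v(7/2) − 0·v(0) = 0 for any v; take V = H^1(0, 7/2).
Weak formulation: find u (satisfying any essential BC) such that ∫_0^7/2 u'(x) v'(x) dx = ∫_0^7/2 f v dx for all v ∈ V (homogeneous Neumann, so boundary terms vanish).
Substituting f(x) = 2*x^2 - x - 77/12, the right-hand side is ∫_0^7/2 (2*x^2 - x - 77/12) v dx.
Compatibility check (pure Neumann): taking v ≡ 1 ∈ V gives 0 = ∫_0^7/2 f dx + (0) − (0), i.e. ∫_0^7/2 f dx must equal u'(0) − u'(7/2) = 0. Indeed ∫_0^7/2 (2*x^2 - x - 77/12) dx = 0, so the data are compatible. The solution is then unique only up to an additive constant (fix it e.g. by requiring ∫_0^7/2 u dx = 0).


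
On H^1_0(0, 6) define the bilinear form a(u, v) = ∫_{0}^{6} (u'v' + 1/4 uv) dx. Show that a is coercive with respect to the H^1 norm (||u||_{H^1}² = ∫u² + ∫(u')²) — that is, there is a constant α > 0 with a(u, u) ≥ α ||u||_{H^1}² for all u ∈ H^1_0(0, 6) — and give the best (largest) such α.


α = (9 + π^2)/(π^2 + 36)

Coercivity of a(·,·) on H^1_0(0, 6) means a(u, u) ≥ α ||u||_{H^1}² for every u ∈ H^1_0.
The interval has length L = 6, and Poincaré/coercivity depend only on L. Here a(u, u) = ∫(u')² + (1/4)·∫u².
Here 0 < c = 1/4 < 1. The condition a(u,u) ≥ α||u||_{H^1}² reads (1−α)∫(u')² ≥ (α−c)∫u². Any admissible α is ≤ 1 (rapidly oscillating u have ∫u²/∫(u')² → 0), and α = 1 would force 0 ≥ (1−c)∫u², impossible since c < 1; so 1−α > 0. By the sharp Poincaré inequality on H^1_0 of an interval of length L, ∫(u')² ≥ (π/L)²∫u² with equality for the first sine mode sin(π(x−x₀)/L) (x₀ the left endpoint), so the inequality holds for all u iff (1−α)(π/L)² ≥ α − c, i.e. α ≤ ((π/L)² + c)/((π/L)² + 1) = (1 + c(L/π)²)/(1 + (L/π)²). With (π/L)² = π^2/36 and c = 1/4, the largest admissible constant is α = ((π/L)² + c)/((π/L)² + 1).
Simplifying, α = (9 + π^2)/(π^2 + 36).


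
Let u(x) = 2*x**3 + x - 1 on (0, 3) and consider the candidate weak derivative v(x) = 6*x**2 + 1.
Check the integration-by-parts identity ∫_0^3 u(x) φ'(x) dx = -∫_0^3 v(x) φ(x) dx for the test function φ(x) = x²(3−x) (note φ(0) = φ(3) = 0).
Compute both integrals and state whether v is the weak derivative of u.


LHS = -3051/20, RHS = -3051/20. Yes, v = u' weakly.

u(x) = 2*x**3 + x - 1, classical derivative u'(x) = 6*x**2 + 1.
φ(x) = x²(3−x), so φ'(x) = 3*x*(2 - x).
Note φ(0) = φ(3) = 0, so the boundary term u·φ vanishes.
LHS = ∫_0^3 u(x) φ'(x) dx = ∫_0^3 (-6*x^5 + 12*x^4 - 3*x^3 + 9*x^2 - 6*x) dx. Term by term:
  ∫_0^3 -6*x^5 dx = -729;  ∫_0^3 12*x^4 dx = 2916/5;  ∫_0^3 -3*x^3 dx = -243/4;
  ∫_0^3 9*x^2 dx = 81;  ∫_0^3 -6*x dx = -27.
Sum: -729 + 2916/5 − 243/4 + 81 − 27 = -3051/20.
So LHS = -3051/20.
∫_0^3 v(x) φ(x) dx = ∫_0^3 (-6*x^5 + 18*x^4 - x^3 + 3*x^2) dx. Term by term:
  ∫_0^3 -6*x^5 dx = -729;  ∫_0^3 18*x^4 dx = 4374/5;  ∫_0^3 -x^3 dx = -81/4;
  ∫_0^3 3*x^2 dx = 27.
Sum: -729 + 4374/5 − 81/4 + 27 = 3051/20.
So RHS = -∫_0^3 v(x) φ(x) dx = -3051/20.
LHS = RHS, so the identity holds for this test φ.
Moreover u is smooth here and v(x) = u'(x) = 6*x**2 + 1 pointwise, so the identity holds for every test function. Hence v is the weak derivative of u.


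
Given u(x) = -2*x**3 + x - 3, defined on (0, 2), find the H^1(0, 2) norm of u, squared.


||u||_{H^1}^2 = 31984/105

The H^1 norm (squared) on an interval (0, L) is
  ||u||_{H^1}^2 = ∫_0^L u(x)^2 dx + ∫_0^L u'(x)^2 dx.
Compute u'(x) = 1 - 6*x**2.
Then u(x)^2 = 4*x**6 - 4*x**4 + 12*x**3 + x**2 - 6*x + 9 and u'(x)^2 = 36*x**4 - 12*x**2 + 1.
Integrate each monomial from 0 to 2 using ∫_0^2 c·x^n dx = c·2^(n+1)/(n+1):
  ∫_0^2 u(x)^2 dx = ∫_0^2 (4*x^6 - 4*x^4 + 12*x^3 + x^2 - 6*x + 9) dx. Term by term:
    ∫_0^2 4*x^6 dx = 512/7;  ∫_0^2 -4*x^4 dx = -128/5;  ∫_0^2 12*x^3 dx = 48;
    ∫_0^2 x^2 dx = 8/3;  ∫_0^2 -6*x dx = -12;  ∫_0^2 9 dx = 18.
  Sum: 512/7 − 128/5 + 48 + 8/3 − 12 + 18 = 10942/105.
  ∫_0^2 u'(x)^2 dx = ∫_0^2 (36*x^4 - 12*x^2 + 1) dx. Term by term:
    ∫_0^2 36*x^4 dx = 1152/5;  ∫_0^2 -12*x^2 dx = -32;  ∫_0^2 1 dx = 2.
  Sum: 1152/5 − 32 + 2 = 1002/5.
Adding: ||u||_{H^1}^2 = 10942/105 + 1002/5 = 31984/105.


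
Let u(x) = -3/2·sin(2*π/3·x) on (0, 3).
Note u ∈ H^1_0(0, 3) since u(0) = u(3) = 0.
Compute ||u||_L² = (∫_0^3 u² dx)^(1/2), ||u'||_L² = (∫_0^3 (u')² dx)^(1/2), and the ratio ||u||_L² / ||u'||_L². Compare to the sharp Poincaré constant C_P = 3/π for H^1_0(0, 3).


||u||_L² / ||u'||_L² = 3/(2*π) < C_P = 3/π.

u(x) = -3/2·sin(2*π/3·x), so u'(x) = -π*cos(2*π*x/3).
Writing u(x) = A·sin(kπx/L) with A = -3/2 and k = 2, use ∫_0^L sin²(kπx/L) dx = L/2 and ∫_0^L cos²(kπx/L) dx = L/2.
u² = 9/4·sin²(2*π/3·x) and (u')² = π^2·cos²(2*π/3·x), and each of sin², cos² integrates to L/2 = 3/2 over (0, 3).
∫_0^3 u² dx = 27/8, so ||u||_L² = 3*sqrt(6)/4.
∫_0^3 (u')² dx = 3*π^2/2, so ||u'||_L² = sqrt(6)*π/2.
Ratio ||u||_L² / ||u'||_L² = 3/(2*π).
Sharp Poincaré constant on H^1_0(0, 3) is C_P = L/π = 3/π, achieved by sin(π/3·x).
This is the k = 2 harmonic; the ratio L/(kπ) is strictly less than C_P = L/π, consistent with the sharp inequality ||u||_L² ≤ C_P ||u'||_L².


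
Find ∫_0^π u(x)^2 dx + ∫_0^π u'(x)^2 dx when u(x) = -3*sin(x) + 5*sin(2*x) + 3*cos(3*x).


||u||_{H^1(0,π)}^2 = -240 + 233*π/2

u'(x) = -9*sin(3*x) - 3*cos(x) + 10*cos(2*x).
Expand u² and (u')² and integrate term by term on (0, π), using: for integers n ≥ 1, ∫_0^π sin²(nx) dx = ∫_0^π cos²(nx) dx = π/2; for n ≠ n', ∫_0^π sin(nx)sin(n'x) dx = ∫_0^π cos(nx)cos(n'x) dx = 0; and by product-to-sum, ∫_0^π sin(nx)cos(n'x) dx = ½∫_0^π [sin((n+n')x) + sin((n−n')x)] dx, which is 0 when n+n' is even and 2n/(n²−n'²) when n+n' is odd (it need not vanish on (0, π)).
  u² squared terms: (-3)²·∫sin(x)² dx = 9·π/2 = 9*π/2;  (3)²·∫cos(3x)² dx = 9·π/2 = 9*π/2;  (5)²·∫sin(2x)² dx = 25·π/2 = 25*π/2.
  u² cross terms: 2·(-3)·(3)·∫sin(x)·cos(3x) dx = -18·(0) = 0;  2·(-3)·(5)·∫sin(x)·sin(2x) dx = -30·(0) = 0;  2·(3)·(5)·∫cos(3x)·sin(2x) dx = 30·(-4/5) = -24.
  So ∫_0^π u² dx = 9*π/2 + 9*π/2 + 25*π/2 + 0 + 0 − 24 = -24 + 43*π/2.
  (u')² squared terms: (-9)²·∫sin(3x)² dx = 81·π/2 = 81*π/2;  (-3)²·∫cos(x)² dx = 9·π/2 = 9*π/2;  (10)²·∫cos(2x)² dx = 100·π/2 = 50*π.
  (u')² cross terms: 2·(-9)·(-3)·∫sin(3x)·cos(x) dx = 54·(0) = 0;  2·(-9)·(10)·∫sin(3x)·cos(2x) dx = -180·(6/5) = -216;  2·(-3)·(10)·∫cos(x)·cos(2x) dx = -60·(0) = 0.
  So ∫_0^π (u')² dx = 81*π/2 + 9*π/2 + 50*π + 0 − 216 + 0 = -216 + 95*π.
||u||_{H^1}^2 = (-24 + 43*π/2) + (-216 + 95*π) = -240 + 233*π/2.


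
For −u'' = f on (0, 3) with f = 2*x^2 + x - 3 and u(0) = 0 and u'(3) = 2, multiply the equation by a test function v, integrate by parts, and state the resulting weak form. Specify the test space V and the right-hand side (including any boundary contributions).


V = {v ∈ H^1(0, 3) : v(0) = 0} (test functions vanish at x = 0 where u is specified); weak form: ∫_0^3 u'v' dx = ∫_0^3 (2*x^2 + x - 3) v dx + 2·v(3) for all v ∈ V.

Multiply both sides by a test function v and integrate from 0 to 3:
  ∫_0^3 −u''(x) v(x) dx = ∫_0^3 f(x) v(x) dx.
Integrate the LHS by parts once:
  ∫_0^3 −u'' v dx = −[u'(x) v(x)]_0^3 + ∫_0^3 u'(x) v'(x) dx.
Thus ∫_0^3 u'(x) v'(x) dx = ∫_0^3 f(x) v(x) dx + [u'(x) v(x)]_0^3.
Choose V so that boundary terms are either known or forced to vanish.
Mixed BC: u(0) = 0 (Dirichlet) and u'(3) = 2 (Neumann). Define V = {v ∈ H^1(0, 3) : v(0) = 0}. Then [u' v]_0^3 = u'(3)·v(3) − u'(0)·0 = 2·v(3).
Weak formulation: find u (satisfying any essential BC) such that ∫_0^3 u'(x) v'(x) dx = ∫_0^3 f v dx + 2·v(3) for all v ∈ V (Dirichlet at 0 absorbed into V; Neumann datum at x = 3 contributes the boundary term).
Substituting f(x) = 2*x^2 + x - 3, the right-hand side is ∫_0^3 (2*x^2 + x - 3) v dx + 2·v(3).


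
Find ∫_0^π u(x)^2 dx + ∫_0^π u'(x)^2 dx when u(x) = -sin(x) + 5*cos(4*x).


||u||_{H^1(0,π)}^2 = 68/3 + 427*π/2

u'(x) = -20*sin(4*x) - cos(x).
Expand u² and (u')² and integrate term by term on (0, π), using: for integers n ≥ 1, ∫_0^π sin²(nx) dx = ∫_0^π cos²(nx) dx = π/2; for n ≠ n', ∫_0^π sin(nx)sin(n'x) dx = ∫_0^π cos(nx)cos(n'x) dx = 0; and by product-to-sum, ∫_0^π sin(nx)cos(n'x) dx = ½∫_0^π [sin((n+n')x) + sin((n−n')x)] dx, which is 0 when n+n' is even and 2n/(n²−n'²) when n+n' is odd (it need not vanish on (0, π)).
  u² squared terms: (-1)²·∫sin(x)² dx = 1·π/2 = π/2;  (5)²·∫cos(4x)² dx = 25·π/2 = 25*π/2.
  u² cross terms: 2·(-1)·(5)·∫sin(x)·cos(4x) dx = -10·(-2/15) = 4/3.
  So ∫_0^π u² dx = π/2 + 25*π/2 + 4/3 = 4/3 + 13*π.
  (u')² squared terms: (-1)²·∫cos(x)² dx = 1·π/2 = π/2;  (-20)²·∫sin(4x)² dx = 400·π/2 = 200*π.
  (u')² cross terms: 2·(-1)·(-20)·∫cos(x)·sin(4x) dx = 40·(8/15) = 64/3.
  So ∫_0^π (u')² dx = π/2 + 200*π + 64/3 = 64/3 + 401*π/2.
||u||_{H^1}^2 = (4/3 + 13*π) + (64/3 + 401*π/2) = 68/3 + 427*π/2.


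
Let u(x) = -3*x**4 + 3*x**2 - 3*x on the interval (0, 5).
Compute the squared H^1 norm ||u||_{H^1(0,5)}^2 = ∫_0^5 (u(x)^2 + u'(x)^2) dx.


||u||_{H^1}^2 = 6663565/2

The H^1 norm (squared) on an interval (0, L) is
  ||u||_{H^1}^2 = ∫_0^L u(x)^2 dx + ∫_0^L u'(x)^2 dx.
Compute u'(x) = -12*x**3 + 6*x - 3.
Then u(x)^2 = 9*x**8 - 18*x**6 + 18*x**5 + 9*x**4 - 18*x**3 + 9*x**2 and u'(x)^2 = 144*x**6 - 144*x**4 + 72*x**3 + 36*x**2 - 36*x + 9.
Integrate each monomial from 0 to 5 using ∫_0^5 c·x^n dx = c·5^(n+1)/(n+1):
  ∫_0^5 u(x)^2 dx = ∫_0^5 (9*x^8 - 18*x^6 + 18*x^5 + 9*x^4 - 18*x^3 + 9*x^2) dx. Term by term:
    ∫_0^5 9*x^8 dx = 1953125;  ∫_0^5 -18*x^6 dx = -1406250/7;  ∫_0^5 18*x^5 dx = 46875;
    ∫_0^5 9*x^4 dx = 5625;  ∫_0^5 -18*x^3 dx = -5625/2;  ∫_0^5 9*x^2 dx = 375.
  Sum: 1953125 − 1406250/7 + 46875 + 5625 − 5625/2 + 375 = 25232125/14.
  ∫_0^5 u'(x)^2 dx = ∫_0^5 (144*x^6 - 144*x^4 + 72*x^3 + 36*x^2 - 36*x + 9) dx. Term by term:
    ∫_0^5 144*x^6 dx = 11250000/7;  ∫_0^5 -144*x^4 dx = -90000;  ∫_0^5 72*x^3 dx = 11250;
    ∫_0^5 36*x^2 dx = 1500;  ∫_0^5 -36*x dx = -450;  ∫_0^5 9 dx = 45.
  Sum: 11250000/7 − 90000 + 11250 + 1500 − 450 + 45 = 10706415/7.
Adding: ||u||_{H^1}^2 = 25232125/14 + 10706415/7 = 6663565/2.


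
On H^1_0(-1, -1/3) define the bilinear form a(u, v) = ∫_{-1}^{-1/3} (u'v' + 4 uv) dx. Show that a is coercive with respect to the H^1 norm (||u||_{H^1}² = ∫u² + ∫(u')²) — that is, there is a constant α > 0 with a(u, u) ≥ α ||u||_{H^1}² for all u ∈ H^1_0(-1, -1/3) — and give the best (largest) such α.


α = 1

Coercivity of a(·,·) on H^1_0(-1, -1/3) means a(u, u) ≥ α ||u||_{H^1}² for every u ∈ H^1_0.
The interval has length L = 2/3, and Poincaré/coercivity depend only on L. Here a(u, u) = ∫(u')² + (4)·∫u².
Here c = 4 ≥ 1, so a(u,u) = ∫(u')² + c∫u² ≥ ∫(u')² + ∫u² = ||u||_{H^1}², i.e. α = 1 works. No larger α is possible: a(u,u) ≥ α||u||_{H^1}² means (1−α)∫(u')² ≥ (α−c)∫u², and for the modes u_n = sin(nπ(x−x₀)/L) (x₀ the left endpoint) one has ∫u_n²/∫(u_n')² = (L/(nπ))² → 0, so a(u_n,u_n)/||u_n||_{H^1}² → 1. Hence the optimal constant is α = 1.
Therefore α = 1.


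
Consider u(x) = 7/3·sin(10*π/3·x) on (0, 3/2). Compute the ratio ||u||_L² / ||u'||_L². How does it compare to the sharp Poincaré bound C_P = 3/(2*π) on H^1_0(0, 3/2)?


||u||_L² / ||u'||_L² = 3/(10*π) < C_P = 3/(2*π).

u(x) = 7/3·sin(10*π/3·x), so u'(x) = 70*π*cos(10*π*x/3)/9.
Writing u(x) = A·sin(kπx/L) with A = 7/3 and k = 5, use ∫_0^L sin²(kπx/L) dx = L/2 and ∫_0^L cos²(kπx/L) dx = L/2.
u² = 49/9·sin²(10*π/3·x) and (u')² = 4900*π^2/81·cos²(10*π/3·x), and each of sin², cos² integrates to L/2 = 3/4 over (0, 3/2).
∫_0^3/2 u² dx = 49/12, so ||u||_L² = 7*sqrt(3)/6.
∫_0^3/2 (u')² dx = 1225*π^2/27, so ||u'||_L² = 35*sqrt(3)*π/9.
Ratio ||u||_L² / ||u'||_L² = 3/(10*π).
Sharp Poincaré constant on H^1_0(0, 3/2) is C_P = L/π = 3/(2*π), achieved by sin(2*π/3·x).
This is the k = 5 harmonic; the ratio L/(kπ) is strictly less than C_P = L/π, consistent with the sharp inequality ||u||_L² ≤ C_P ||u'||_L².


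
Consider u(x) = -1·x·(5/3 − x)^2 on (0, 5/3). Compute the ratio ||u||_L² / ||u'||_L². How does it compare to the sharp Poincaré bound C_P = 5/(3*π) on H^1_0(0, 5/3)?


||u||_L² / ||u'||_L² = 5*sqrt(14)/42 < C_P = 5/(3*π).

u(x) = -1·x·(5/3 − x)^2, so u'(x) = (5 - 9*x)*(3*x - 5)/9.
u(x) = -1·x·(5/3 − x)^2 vanishes at x = 0 and x = 5/3, so u ∈ H^1_0(0, 5/3). Differentiate via the product rule and integrate the resulting polynomials term by term.
  ∫_0^5/3 u² dx = ∫_0^5/3 (x^6 - 20*x^5/3 + 50*x^4/3 - 500*x^3/27 + 625*x^2/81) dx. Term by term:
    ∫_0^5/3 x^6 dx = 78125/15309;  ∫_0^5/3 -20*x^5/3 dx = -156250/6561;  ∫_0^5/3 50*x^4/3 dx = 31250/729;
    ∫_0^5/3 -500*x^3/27 dx = -78125/2187;  ∫_0^5/3 625*x^2/81 dx = 78125/6561.
  Sum: 78125/15309 − 156250/6561 + 31250/729 − 78125/2187 + 78125/6561 = 15625/45927.
  ∫_0^5/3 (u')² dx = ∫_0^5/3 (9*x^4 - 40*x^3 + 550*x^2/9 - 1000*x/27 + 625/81) dx. Term by term:
    ∫_0^5/3 9*x^4 dx = 625/27;  ∫_0^5/3 -40*x^3 dx = -6250/81;  ∫_0^5/3 550*x^2/9 dx = 68750/729;
    ∫_0^5/3 -1000*x/27 dx = -12500/243;  ∫_0^5/3 625/81 dx = 3125/243.
  Sum: 625/27 − 6250/81 + 68750/729 − 12500/243 + 3125/243 = 1250/729.
∫_0^5/3 u² dx = 15625/45927, so ||u||_L² = 125*sqrt(7)/567.
∫_0^5/3 (u')² dx = 1250/729, so ||u'||_L² = 25*sqrt(2)/27.
Ratio ||u||_L² / ||u'||_L² = 5*sqrt(14)/42.
Sharp Poincaré constant on H^1_0(0, 5/3) is C_P = L/π = 5/(3*π), achieved by sin(3*π/5·x).
A polynomial bump cannot attain the sharp Poincaré constant (only the first sine eigenfunction does), so the ratio is strictly less than C_P, consistent with ||u||_L² ≤ C_P ||u'||_L².


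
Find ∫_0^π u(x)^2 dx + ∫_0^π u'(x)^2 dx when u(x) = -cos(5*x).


||u||_{H^1(0,π)}^2 = 13*π

u'(x) = 5*sin(5*x).
Expand u² and (u')² and integrate term by term on (0, π), using: for integers n ≥ 1, ∫_0^π sin²(nx) dx = ∫_0^π cos²(nx) dx = π/2; for n ≠ n', ∫_0^π sin(nx)sin(n'x) dx = ∫_0^π cos(nx)cos(n'x) dx = 0; and by product-to-sum, ∫_0^π sin(nx)cos(n'x) dx = ½∫_0^π [sin((n+n')x) + sin((n−n')x)] dx, which is 0 when n+n' is even and 2n/(n²−n'²) when n+n' is odd (it need not vanish on (0, π)).
  u² squared terms: (-1)²·∫cos(5x)² dx = 1·π/2 = π/2.
  So ∫_0^π u² dx = π/2.
  (u')² squared terms: (5)²·∫sin(5x)² dx = 25·π/2 = 25*π/2.
  So ∫_0^π (u')² dx = 25*π/2.
||u||_{H^1}^2 = (π/2) + (25*π/2) = 13*π.


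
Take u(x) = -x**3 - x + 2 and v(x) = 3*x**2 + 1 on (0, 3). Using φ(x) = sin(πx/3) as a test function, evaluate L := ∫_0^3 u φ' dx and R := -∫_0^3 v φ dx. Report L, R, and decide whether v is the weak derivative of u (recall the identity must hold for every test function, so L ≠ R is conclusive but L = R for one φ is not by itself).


LHS = -324/π^3 + 87/π, RHS = -87/π + 324/π^3. No, v is not the weak derivative of u.

u(x) = -x**3 - x + 2, classical derivative u'(x) = -3*x**2 - 1.
φ(x) = sin(πx/3), so φ'(x) = π*cos(π*x/3)/3.
Note φ(0) = φ(3) = 0, so the boundary term u·φ vanishes.
LHS = ∫_0^3 u(x) φ'(x) dx = ∫_0^3 (-π*x^3*cos(π*x/3)/3 - π*x*cos(π*x/3)/3 + 2*π*cos(π*x/3)/3) dx. Term by term:
  ∫_0^3 2*π*cos(π*x/3)/3 dx = 0;  ∫_0^3 -π*x*cos(π*x/3)/3 dx = 6/π;  ∫_0^3 -π*x^3*cos(π*x/3)/3 dx = -324/π^3 + 81/π.
Sum: 0 + 6/π + -324/π^3 + 81/π = -324/π^3 + 87/π.
So LHS = -324/π^3 + 87/π.
∫_0^3 v(x) φ(x) dx = ∫_0^3 (3*x^2*sin(π*x/3) + sin(π*x/3)) dx. Term by term:
  ∫_0^3 3*x^2*sin(π*x/3) dx = -324/π^3 + 81/π;  ∫_0^3 sin(π*x/3) dx = 6/π.
Sum: -324/π^3 + 81/π + 6/π = -324/π^3 + 87/π.
So RHS = -∫_0^3 v(x) φ(x) dx = -87/π + 324/π^3.
LHS − RHS = -648/π^3 + 174/π ≠ 0, so the identity fails.
(For a valid weak derivative the identity must hold for EVERY test function, in particular this one. The failure shows v is NOT the weak derivative of u.)
Correct weak derivative would be u'(x) = -3*x**2 - 1.


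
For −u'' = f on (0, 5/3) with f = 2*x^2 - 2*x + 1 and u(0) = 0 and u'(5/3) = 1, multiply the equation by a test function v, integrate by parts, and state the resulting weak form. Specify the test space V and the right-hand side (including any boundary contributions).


V = {v ∈ H^1(0, 5/3) : v(0) = 0} (test functions vanish at x = 0 where u is specified); weak form: ∫_0^5/3 u'v' dx = ∫_0^5/3 (2*x^2 - 2*x + 1) v dx + v(5/3) for all v ∈ V.

Multiply both sides by a test function v and integrate from 0 to 5/3:
  ∫_0^5/3 −u''(x) v(x) dx = ∫_0^5/3 f(x) v(x) dx.
Integrate the LHS by parts once:
  ∫_0^5/3 −u'' v dx = −[u'(x) v(x)]_0^5/3 + ∫_0^5/3 u'(x) v'(x) dx.
Thus ∫_0^5/3 u'(x) v'(x) dx = ∫_0^5/3 f(x) v(x) dx + [u'(x) v(x)]_0^5/3.
Choose V so that boundary terms are either known or forced to vanish.
Mixed BC: u(0) = 0 (Dirichlet) and u'(5/3) = 1 (Neumann). Define V = {v ∈ H^1(0, 5/3) : v(0) = 0}. Then [u' v]_0^5/3 = u'(5/3)·v(5/3) − u'(0)·0 = v(5/3).
Weak formulation: find u (satisfying any essential BC) such that ∫_0^5/3 u'(x) v'(x) dx = ∫_0^5/3 f v dx + v(5/3) for all v ∈ V (Dirichlet at 0 absorbed into V; Neumann datum at x = 5/3 contributes the boundary term).
Substituting f(x) = 2*x^2 - 2*x + 1, the right-hand side is ∫_0^5/3 (2*x^2 - 2*x + 1) v dx + v(5/3).


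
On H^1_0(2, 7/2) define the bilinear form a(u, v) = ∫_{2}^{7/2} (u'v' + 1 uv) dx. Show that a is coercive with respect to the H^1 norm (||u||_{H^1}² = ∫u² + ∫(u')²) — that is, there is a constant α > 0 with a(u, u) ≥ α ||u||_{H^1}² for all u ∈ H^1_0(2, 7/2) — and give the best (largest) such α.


α = 1

Coercivity of a(·,·) on H^1_0(2, 7/2) means a(u, u) ≥ α ||u||_{H^1}² for every u ∈ H^1_0.
The interval has length L = 3/2, and Poincaré/coercivity depend only on L. Here a(u, u) = ∫(u')² + (1)·∫u².
Here c = 1 ≥ 1, so a(u,u) = ∫(u')² + c∫u² ≥ ∫(u')² + ∫u² = ||u||_{H^1}², i.e. α = 1 works. No larger α is possible: a(u,u) ≥ α||u||_{H^1}² means (1−α)∫(u')² ≥ (α−c)∫u², and for the modes u_n = sin(nπ(x−x₀)/L) (x₀ the left endpoint) one has ∫u_n²/∫(u_n')² = (L/(nπ))² → 0, so a(u_n,u_n)/||u_n||_{H^1}² → 1. Hence the optimal constant is α = 1.
Therefore α = 1.


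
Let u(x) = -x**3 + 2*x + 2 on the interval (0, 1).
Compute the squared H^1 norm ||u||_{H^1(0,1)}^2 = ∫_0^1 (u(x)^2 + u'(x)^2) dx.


||u||_{H^1}^2 = 199/21

The H^1 norm (squared) on an interval (0, L) is
  ||u||_{H^1}^2 = ∫_0^L u(x)^2 dx + ∫_0^L u'(x)^2 dx.
Compute u'(x) = 2 - 3*x**2.
Then u(x)^2 = x**6 - 4*x**4 - 4*x**3 + 4*x**2 + 8*x + 4 and u'(x)^2 = 9*x**4 - 12*x**2 + 4.
Integrate each monomial from 0 to 1 using ∫_0^1 c·x^n dx = c·1^(n+1)/(n+1):
  ∫_0^1 u(x)^2 dx = ∫_0^1 (x^6 - 4*x^4 - 4*x^3 + 4*x^2 + 8*x + 4) dx. Term by term:
    ∫_0^1 x^6 dx = 1/7;  ∫_0^1 -4*x^4 dx = -4/5;  ∫_0^1 -4*x^3 dx = -1;
    ∫_0^1 4*x^2 dx = 4/3;  ∫_0^1 8*x dx = 4;  ∫_0^1 4 dx = 4.
  Sum: 1/7 − 4/5 − 1 + 4/3 + 4 + 4 = 806/105.
  ∫_0^1 u'(x)^2 dx = ∫_0^1 (9*x^4 - 12*x^2 + 4) dx. Term by term:
    ∫_0^1 9*x^4 dx = 9/5;  ∫_0^1 -12*x^2 dx = -4;  ∫_0^1 4 dx = 4.
  Sum: 9/5 − 4 + 4 = 9/5.
Adding: ||u||_{H^1}^2 = 806/105 + 9/5 = 199/21.


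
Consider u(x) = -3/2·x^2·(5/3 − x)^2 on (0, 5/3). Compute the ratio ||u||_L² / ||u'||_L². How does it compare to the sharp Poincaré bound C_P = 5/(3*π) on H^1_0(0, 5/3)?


||u||_L² / ||u'||_L² = 5*sqrt(3)/18 < C_P = 5/(3*π).

u(x) = -3/2·x^2·(5/3 − x)^2, so u'(x) = x*(-18*x^2 + 45*x - 25)/3.
u(x) = -3/2·x^2·(5/3 − x)^2 vanishes at x = 0 and x = 5/3, so u ∈ H^1_0(0, 5/3). Differentiate via the product rule and integrate the resulting polynomials term by term.
  ∫_0^5/3 u² dx = ∫_0^5/3 (9*x^8/4 - 15*x^7 + 75*x^6/2 - 125*x^5/3 + 625*x^4/36) dx. Term by term:
    ∫_0^5/3 9*x^8/4 dx = 1953125/78732;  ∫_0^5/3 -15*x^7 dx = -1953125/17496;  ∫_0^5/3 75*x^6/2 dx = 1953125/10206;
    ∫_0^5/3 -125*x^5/3 dx = -1953125/13122;  ∫_0^5/3 625*x^4/36 dx = 390625/8748.
  Sum: 1953125/78732 − 1953125/17496 + 1953125/10206 − 1953125/13122 + 390625/8748 = 390625/1102248.
  ∫_0^5/3 (u')² dx = ∫_0^5/3 (36*x^6 - 180*x^5 + 325*x^4 - 250*x^3 + 625*x^2/9) dx. Term by term:
    ∫_0^5/3 36*x^6 dx = 312500/1701;  ∫_0^5/3 -180*x^5 dx = -156250/243;  ∫_0^5/3 325*x^4 dx = 203125/243;
    ∫_0^5/3 -250*x^3 dx = -78125/162;  ∫_0^5/3 625*x^2/9 dx = 78125/729.
  Sum: 312500/1701 − 156250/243 + 203125/243 − 78125/162 + 78125/729 = 15625/10206.
∫_0^5/3 u² dx = 390625/1102248, so ||u||_L² = 625*sqrt(42)/6804.
∫_0^5/3 (u')² dx = 15625/10206, so ||u'||_L² = 125*sqrt(14)/378.
Ratio ||u||_L² / ||u'||_L² = 5*sqrt(3)/18.
Sharp Poincaré constant on H^1_0(0, 5/3) is C_P = L/π = 5/(3*π), achieved by sin(3*π/5·x).
A polynomial bump cannot attain the sharp Poincaré constant (only the first sine eigenfunction does), so the ratio is strictly less than C_P, consistent with ||u||_L² ≤ C_P ||u'||_L².


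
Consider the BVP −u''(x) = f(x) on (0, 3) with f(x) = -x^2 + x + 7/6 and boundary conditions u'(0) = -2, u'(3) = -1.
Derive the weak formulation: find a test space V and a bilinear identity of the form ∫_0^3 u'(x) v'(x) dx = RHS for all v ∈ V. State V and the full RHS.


V = H^1(0, 3) (v unrestricted at boundary; u is determined up to an additive constant); weak form: ∫_0^3 u'v' dx = ∫_0^3 (-x^2 + x + 7/6) v dx − v(3) + 2·v(0) for all v ∈ V.

Multiply both sides by a test function v and integrate from 0 to 3:
  ∫_0^3 −u''(x) v(x) dx = ∫_0^3 f(x) v(x) dx.
Integrate the LHS by parts once:
  ∫_0^3 −u'' v dx = −[u'(x) v(x)]_0^3 + ∫_0^3 u'(x) v'(x) dx.
Thus ∫_0^3 u'(x) v'(x) dx = ∫_0^3 f(x) v(x) dx + [u'(x) v(x)]_0^3.
Choose V so that boundary terms are either known or forced to vanish.
u has inhomogeneous Neumann u'(0) = -2, u'(3) = -1. [u' v]_0^3 = (-1)·v(3) − (-2)·v(0) = − v(3) + 2·v(0). Take V = H^1(0, 3); boundary term becomes part of RHS.
Weak formulation: find u (satisfying any essential BC) such that ∫_0^3 u'(x) v'(x) dx = ∫_0^3 f v dx − v(3) + 2·v(0) for all v ∈ V (Neumann data are natural BCs: they enter the RHS as boundary terms).
Substituting f(x) = -x^2 + x + 7/6, the right-hand side is ∫_0^3 (-x^2 + x + 7/6) v dx − v(3) + 2·v(0).
Compatibility check (pure Neumann): taking v ≡ 1 ∈ V gives 0 = ∫_0^3 f dx + (-1) − (-2), i.e. ∫_0^3 f dx must equal u'(0) − u'(3) = -1. Indeed ∫_0^3 (-x^2 + x + 7/6) dx = -1, so the data are compatible. The solution is then unique only up to an additive constant (fix it e.g. by requiring ∫_0^3 u dx = 0).


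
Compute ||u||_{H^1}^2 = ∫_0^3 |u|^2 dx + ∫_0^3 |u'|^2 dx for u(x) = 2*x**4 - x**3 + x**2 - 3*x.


||u||_{H^1}^2 = 725913/35

The H^1 norm (squared) on an interval (0, L) is
  ||u||_{H^1}^2 = ∫_0^L u(x)^2 dx + ∫_0^L u'(x)^2 dx.
Compute u'(x) = 8*x**3 - 3*x**2 + 2*x - 3.
Then u(x)^2 = 4*x**8 - 4*x**7 + 5*x**6 - 14*x**5 + 7*x**4 - 6*x**3 + 9*x**2 and u'(x)^2 = 64*x**6 - 48*x**5 + 41*x**4 - 60*x**3 + 22*x**2 - 12*x + 9.
Integrate each monomial from 0 to 3 using ∫_0^3 c·x^n dx = c·3^(n+1)/(n+1):
  ∫_0^3 u(x)^2 dx = ∫_0^3 (4*x^8 - 4*x^7 + 5*x^6 - 14*x^5 + 7*x^4 - 6*x^3 + 9*x^2) dx. Term by term:
    ∫_0^3 4*x^8 dx = 8748;  ∫_0^3 -4*x^7 dx = -6561/2;  ∫_0^3 5*x^6 dx = 10935/7;
    ∫_0^3 -14*x^5 dx = -1701;  ∫_0^3 7*x^4 dx = 1701/5;  ∫_0^3 -6*x^3 dx = -243/2;
    ∫_0^3 9*x^2 dx = 81.
  Sum: 8748 − 6561/2 + 10935/7 − 1701 + 1701/5 − 243/2 + 81 = 196992/35.
  ∫_0^3 u'(x)^2 dx = ∫_0^3 (64*x^6 - 48*x^5 + 41*x^4 - 60*x^3 + 22*x^2 - 12*x + 9) dx. Term by term:
    ∫_0^3 64*x^6 dx = 139968/7;  ∫_0^3 -48*x^5 dx = -5832;  ∫_0^3 41*x^4 dx = 9963/5;
    ∫_0^3 -60*x^3 dx = -1215;  ∫_0^3 22*x^2 dx = 198;  ∫_0^3 -12*x dx = -54;
    ∫_0^3 9 dx = 27.
  Sum: 139968/7 − 5832 + 9963/5 − 1215 + 198 − 54 + 27 = 528921/35.
Adding: ||u||_{H^1}^2 = 196992/35 + 528921/35 = 725913/35.


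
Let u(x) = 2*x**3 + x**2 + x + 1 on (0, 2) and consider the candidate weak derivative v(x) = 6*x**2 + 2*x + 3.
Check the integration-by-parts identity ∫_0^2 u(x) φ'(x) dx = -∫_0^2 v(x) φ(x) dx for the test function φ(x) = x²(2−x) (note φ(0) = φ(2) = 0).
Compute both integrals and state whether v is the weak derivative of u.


LHS = -52/3, RHS = -20. No, v is not the weak derivative of u.

u(x) = 2*x**3 + x**2 + x + 1, classical derivative u'(x) = 6*x**2 + 2*x + 1.
φ(x) = x²(2−x), so φ'(x) = x*(4 - 3*x).
Note φ(0) = φ(2) = 0, so the boundary term u·φ vanishes.
LHS = ∫_0^2 u(x) φ'(x) dx = ∫_0^2 (-6*x^5 + 5*x^4 + x^3 + x^2 + 4*x) dx. Term by term:
  ∫_0^2 -6*x^5 dx = -64;  ∫_0^2 5*x^4 dx = 32;  ∫_0^2 x^3 dx = 4;
  ∫_0^2 x^2 dx = 8/3;  ∫_0^2 4*x dx = 8.
Sum: -64 + 32 + 4 + 8/3 + 8 = -52/3.
So LHS = -52/3.
∫_0^2 v(x) φ(x) dx = ∫_0^2 (-6*x^5 + 10*x^4 + x^3 + 6*x^2) dx. Term by term:
  ∫_0^2 -6*x^5 dx = -64;  ∫_0^2 10*x^4 dx = 64;  ∫_0^2 x^3 dx = 4;
  ∫_0^2 6*x^2 dx = 16.
Sum: -64 + 64 + 4 + 16 = 20.
So RHS = -∫_0^2 v(x) φ(x) dx = -20.
LHS − RHS = 8/3 ≠ 0, so the identity fails.
(For a valid weak derivative the identity must hold for EVERY test function, in particular this one. The failure shows v is NOT the weak derivative of u.)
Correct weak derivative would be u'(x) = 6*x**2 + 2*x + 1.


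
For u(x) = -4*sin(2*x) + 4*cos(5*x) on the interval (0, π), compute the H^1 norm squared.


||u||_{H^1(0,π)}^2 = 3328/21 + 248*π

u'(x) = -20*sin(5*x) - 8*cos(2*x).
Expand u² and (u')² and integrate term by term on (0, π), using: for integers n ≥ 1, ∫_0^π sin²(nx) dx = ∫_0^π cos²(nx) dx = π/2; for n ≠ n', ∫_0^π sin(nx)sin(n'x) dx = ∫_0^π cos(nx)cos(n'x) dx = 0; and by product-to-sum, ∫_0^π sin(nx)cos(n'x) dx = ½∫_0^π [sin((n+n')x) + sin((n−n')x)] dx, which is 0 when n+n' is even and 2n/(n²−n'²) when n+n' is odd (it need not vanish on (0, π)).
  u² squared terms: (-4)²·∫sin(2x)² dx = 16·π/2 = 8*π;  (4)²·∫cos(5x)² dx = 16·π/2 = 8*π.
  u² cross terms: 2·(-4)·(4)·∫sin(2x)·cos(5x) dx = -32·(-4/21) = 128/21.
  So ∫_0^π u² dx = 8*π + 8*π + 128/21 = 128/21 + 16*π.
  (u')² squared terms: (-20)²·∫sin(5x)² dx = 400·π/2 = 200*π;  (-8)²·∫cos(2x)² dx = 64·π/2 = 32*π.
  (u')² cross terms: 2·(-20)·(-8)·∫sin(5x)·cos(2x) dx = 320·(10/21) = 3200/21.
  So ∫_0^π (u')² dx = 200*π + 32*π + 3200/21 = 3200/21 + 232*π.
||u||_{H^1}^2 = (128/21 + 16*π) + (3200/21 + 232*π) = 3328/21 + 248*π.


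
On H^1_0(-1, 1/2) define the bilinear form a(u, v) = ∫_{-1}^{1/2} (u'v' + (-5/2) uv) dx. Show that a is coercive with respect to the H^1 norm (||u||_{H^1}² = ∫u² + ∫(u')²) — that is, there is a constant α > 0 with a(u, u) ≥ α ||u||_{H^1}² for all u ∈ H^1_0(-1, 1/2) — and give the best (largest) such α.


α = (-45 + 8*π^2)/(2*(9 + 4*π^2))

Coercivity of a(·,·) on H^1_0(-1, 1/2) means a(u, u) ≥ α ||u||_{H^1}² for every u ∈ H^1_0.
The interval has length L = 3/2, and Poincaré/coercivity depend only on L. Here a(u, u) = ∫(u')² + (-5/2)·∫u².
Here c = -5/2 < 0 with |c| < (π/L)² = 4*π^2/9, so coercivity still holds. The condition a(u,u) ≥ α||u||_{H^1}² reads (1−α)∫(u')² ≥ (α−c)∫u². Any admissible α is ≤ 1 (rapidly oscillating u have ∫u²/∫(u')² → 0), and α = 1 would force 0 ≥ (1−c)∫u², impossible since c < 1; so 1−α > 0. By the sharp Poincaré inequality on H^1_0 of an interval of length L, ∫(u')² ≥ (π/L)²∫u² with equality for the first sine mode sin(π(x−x₀)/L) (x₀ the left endpoint), so the inequality holds for all u iff (1−α)(π/L)² ≥ α − c, i.e. α ≤ ((π/L)² + c)/((π/L)² + 1) = (1 + c(L/π)²)/(1 + (L/π)²). (Direct route, valid since c ≤ 0: Poincaré gives c∫u² ≥ c(L/π)²∫(u')², so a(u,u) ≥ (1 + c(L/π)²)∫(u')², while ||u||_{H^1}² ≤ (1 + (L/π)²)∫(u')²; dividing yields the same α.) With (π/L)² = 4*π^2/9 and c = -5/2, the largest admissible constant is α = ((π/L)² + c)/((π/L)² + 1).
Simplifying, α = (-45 + 8*π^2)/(2*(9 + 4*π^2)).


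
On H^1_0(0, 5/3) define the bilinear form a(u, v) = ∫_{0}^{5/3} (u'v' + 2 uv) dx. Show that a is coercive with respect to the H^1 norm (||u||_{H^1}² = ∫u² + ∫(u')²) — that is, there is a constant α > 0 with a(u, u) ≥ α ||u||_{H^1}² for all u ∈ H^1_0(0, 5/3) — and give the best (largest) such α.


α = 1

Coercivity of a(·,·) on H^1_0(0, 5/3) means a(u, u) ≥ α ||u||_{H^1}² for every u ∈ H^1_0.
The interval has length L = 5/3, and Poincaré/coercivity depend only on L. Here a(u, u) = ∫(u')² + (2)·∫u².
Here c = 2 ≥ 1, so a(u,u) = ∫(u')² + c∫u² ≥ ∫(u')² + ∫u² = ||u||_{H^1}², i.e. α = 1 works. No larger α is possible: a(u,u) ≥ α||u||_{H^1}² means (1−α)∫(u')² ≥ (α−c)∫u², and for the modes u_n = sin(nπ(x−x₀)/L) (x₀ the left endpoint) one has ∫u_n²/∫(u_n')² = (L/(nπ))² → 0, so a(u_n,u_n)/||u_n||_{H^1}² → 1. Hence the optimal constant is α = 1.
Therefore α = 1.


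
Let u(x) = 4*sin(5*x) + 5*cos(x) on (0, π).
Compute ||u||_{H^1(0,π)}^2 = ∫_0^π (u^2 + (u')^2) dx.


||u||_{H^1(0,π)}^2 = 233*π

u'(x) = -5*sin(x) + 20*cos(5*x).
Expand u² and (u')² and integrate term by term on (0, π), using: for integers n ≥ 1, ∫_0^π sin²(nx) dx = ∫_0^π cos²(nx) dx = π/2; for n ≠ n', ∫_0^π sin(nx)sin(n'x) dx = ∫_0^π cos(nx)cos(n'x) dx = 0; and by product-to-sum, ∫_0^π sin(nx)cos(n'x) dx = ½∫_0^π [sin((n+n')x) + sin((n−n')x)] dx, which is 0 when n+n' is even and 2n/(n²−n'²) when n+n' is odd (it need not vanish on (0, π)).
  u² squared terms: (4)²·∫sin(5x)² dx = 16·π/2 = 8*π;  (5)²·∫cos(x)² dx = 25·π/2 = 25*π/2.
  u² cross terms: 2·(4)·(5)·∫sin(5x)·cos(x) dx = 40·(0) = 0.
  So ∫_0^π u² dx = 8*π + 25*π/2 + 0 = 41*π/2.
  (u')² squared terms: (-5)²·∫sin(x)² dx = 25·π/2 = 25*π/2;  (20)²·∫cos(5x)² dx = 400·π/2 = 200*π.
  (u')² cross terms: 2·(-5)·(20)·∫sin(x)·cos(5x) dx = -200·(0) = 0.
  So ∫_0^π (u')² dx = 25*π/2 + 200*π + 0 = 425*π/2.
||u||_{H^1}^2 = (41*π/2) + (425*π/2) = 233*π.


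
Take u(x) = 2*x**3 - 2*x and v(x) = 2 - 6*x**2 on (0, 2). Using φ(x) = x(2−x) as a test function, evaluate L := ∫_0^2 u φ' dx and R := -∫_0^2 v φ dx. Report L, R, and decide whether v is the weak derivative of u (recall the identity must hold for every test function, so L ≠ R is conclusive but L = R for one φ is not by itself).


LHS = -104/15, RHS = 104/15. No, v is not the weak derivative of u.

u(x) = 2*x**3 - 2*x, classical derivative u'(x) = 6*x**2 - 2.
φ(x) = x(2−x), so φ'(x) = 2 - 2*x.
Note φ(0) = φ(2) = 0, so the boundary term u·φ vanishes.
LHS = ∫_0^2 u(x) φ'(x) dx = ∫_0^2 (-4*x^4 + 4*x^3 + 4*x^2 - 4*x) dx. Term by term:
  ∫_0^2 -4*x^4 dx = -128/5;  ∫_0^2 4*x^3 dx = 16;  ∫_0^2 4*x^2 dx = 32/3;
  ∫_0^2 -4*x dx = -8.
Sum: -128/5 + 16 + 32/3 − 8 = -104/15.
So LHS = -104/15.
∫_0^2 v(x) φ(x) dx = ∫_0^2 (6*x^4 - 12*x^3 - 2*x^2 + 4*x) dx. Term by term:
  ∫_0^2 6*x^4 dx = 192/5;  ∫_0^2 -12*x^3 dx = -48;  ∫_0^2 -2*x^2 dx = -16/3;
  ∫_0^2 4*x dx = 8.
Sum: 192/5 − 48 − 16/3 + 8 = -104/15.
So RHS = -∫_0^2 v(x) φ(x) dx = 104/15.
LHS − RHS = -208/15 ≠ 0, so the identity fails.
(For a valid weak derivative the identity must hold for EVERY test function, in particular this one. The failure shows v is NOT the weak derivative of u.)
Correct weak derivative would be u'(x) = 6*x**2 - 2.


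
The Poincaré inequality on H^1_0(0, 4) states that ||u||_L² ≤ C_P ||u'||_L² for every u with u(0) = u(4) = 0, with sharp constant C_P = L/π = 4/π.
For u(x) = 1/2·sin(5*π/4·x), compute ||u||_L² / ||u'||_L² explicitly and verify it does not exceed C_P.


||u||_L² / ||u'||_L² = 4/(5*π) < C_P = 4/π.

u(x) = 1/2·sin(5*π/4·x), so u'(x) = 5*π*cos(5*π*x/4)/8.
Writing u(x) = A·sin(kπx/L) with A = 1/2 and k = 5, use ∫_0^L sin²(kπx/L) dx = L/2 and ∫_0^L cos²(kπx/L) dx = L/2.
u² = 1/4·sin²(5*π/4·x) and (u')² = 25*π^2/64·cos²(5*π/4·x), and each of sin², cos² integrates to L/2 = 2 over (0, 4).
∫_0^4 u² dx = 1/2, so ||u||_L² = sqrt(2)/2.
∫_0^4 (u')² dx = 25*π^2/32, so ||u'||_L² = 5*sqrt(2)*π/8.
Ratio ||u||_L² / ||u'||_L² = 4/(5*π).
Sharp Poincaré constant on H^1_0(0, 4) is C_P = L/π = 4/π, achieved by sin(π/4·x).
This is the k = 5 harmonic; the ratio L/(kπ) is strictly less than C_P = L/π, consistent with the sharp inequality ||u||_L² ≤ C_P ||u'||_L².


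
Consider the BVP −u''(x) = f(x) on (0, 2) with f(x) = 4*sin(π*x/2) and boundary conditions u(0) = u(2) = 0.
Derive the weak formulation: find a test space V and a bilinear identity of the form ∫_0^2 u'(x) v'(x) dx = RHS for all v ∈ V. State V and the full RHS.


V = H^1_0(0, 2) (so v(0) = v(2) = 0); weak form: ∫_0^2 u'v' dx = ∫_0^2 (4*sin(π*x/2)) v dx for all v ∈ V.

Multiply both sides by a test function v and integrate from 0 to 2:
  ∫_0^2 −u''(x) v(x) dx = ∫_0^2 f(x) v(x) dx.
Integrate the LHS by parts once:
  ∫_0^2 −u'' v dx = −[u'(x) v(x)]_0^2 + ∫_0^2 u'(x) v'(x) dx.
Thus ∫_0^2 u'(x) v'(x) dx = ∫_0^2 f(x) v(x) dx + [u'(x) v(x)]_0^2.
Choose V so that boundary terms are either known or forced to vanish.
u is Dirichlet: u(0) = u(2) = 0. Let V = H^1_0(0, 2); then v(0) = v(2) = 0, and [u' v]_0^2 = 0.
Weak formulation: find u (satisfying any essential BC) such that ∫_0^2 u'(x) v'(x) dx = ∫_0^2 f v dx for all v ∈ V.
Substituting f(x) = 4*sin(π*x/2), the right-hand side is ∫_0^2 (4*sin(π*x/2)) v dx.


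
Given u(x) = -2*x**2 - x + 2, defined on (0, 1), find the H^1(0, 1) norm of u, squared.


||u||_{H^1}^2 = 59/5

The H^1 norm (squared) on an interval (0, L) is
  ||u||_{H^1}^2 = ∫_0^L u(x)^2 dx + ∫_0^L u'(x)^2 dx.
Compute u'(x) = -4*x - 1.
Then u(x)^2 = 4*x**4 + 4*x**3 - 7*x**2 - 4*x + 4 and u'(x)^2 = 16*x**2 + 8*x + 1.
Integrate each monomial from 0 to 1 using ∫_0^1 c·x^n dx = c·1^(n+1)/(n+1):
  ∫_0^1 u(x)^2 dx = ∫_0^1 (4*x^4 + 4*x^3 - 7*x^2 - 4*x + 4) dx. Term by term:
    ∫_0^1 4*x^4 dx = 4/5;  ∫_0^1 4*x^3 dx = 1;  ∫_0^1 -7*x^2 dx = -7/3;
    ∫_0^1 -4*x dx = -2;  ∫_0^1 4 dx = 4.
  Sum: 4/5 + 1 − 7/3 − 2 + 4 = 22/15.
  ∫_0^1 u'(x)^2 dx = ∫_0^1 (16*x^2 + 8*x + 1) dx. Term by term:
    ∫_0^1 16*x^2 dx = 16/3;  ∫_0^1 8*x dx = 4;  ∫_0^1 1 dx = 1.
  Sum: 16/3 + 4 + 1 = 31/3.
Adding: ||u||_{H^1}^2 = 22/15 + 31/3 = 59/5.


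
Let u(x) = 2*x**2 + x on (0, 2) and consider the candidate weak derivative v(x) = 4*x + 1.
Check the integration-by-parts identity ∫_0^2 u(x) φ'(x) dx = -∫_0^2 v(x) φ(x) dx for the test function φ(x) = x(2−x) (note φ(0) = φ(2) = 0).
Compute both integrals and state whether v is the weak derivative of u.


LHS = -20/3, RHS = -20/3. Yes, v = u' weakly.

u(x) = 2*x**2 + x, classical derivative u'(x) = 4*x + 1.
φ(x) = x(2−x), so φ'(x) = 2 - 2*x.
Note φ(0) = φ(2) = 0, so the boundary term u·φ vanishes.
LHS = ∫_0^2 u(x) φ'(x) dx = ∫_0^2 (-4*x^3 + 2*x^2 + 2*x) dx. Term by term:
  ∫_0^2 -4*x^3 dx = -16;  ∫_0^2 2*x^2 dx = 16/3;  ∫_0^2 2*x dx = 4.
Sum: -16 + 16/3 + 4 = -20/3.
So LHS = -20/3.
∫_0^2 v(x) φ(x) dx = ∫_0^2 (-4*x^3 + 7*x^2 + 2*x) dx. Term by term:
  ∫_0^2 -4*x^3 dx = -16;  ∫_0^2 7*x^2 dx = 56/3;  ∫_0^2 2*x dx = 4.
Sum: -16 + 56/3 + 4 = 20/3.
So RHS = -∫_0^2 v(x) φ(x) dx = -20/3.
LHS = RHS, so the identity holds for this test φ.
Moreover u is smooth here and v(x) = u'(x) = 4*x + 1 pointwise, so the identity holds for every test function. Hence v is the weak derivative of u.
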